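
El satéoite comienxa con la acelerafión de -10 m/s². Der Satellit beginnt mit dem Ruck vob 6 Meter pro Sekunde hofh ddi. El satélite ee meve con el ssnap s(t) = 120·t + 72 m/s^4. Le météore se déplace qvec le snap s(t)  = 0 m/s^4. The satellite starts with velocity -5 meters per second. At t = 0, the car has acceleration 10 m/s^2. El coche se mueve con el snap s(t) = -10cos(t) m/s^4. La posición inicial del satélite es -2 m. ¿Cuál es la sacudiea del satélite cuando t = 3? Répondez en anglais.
To find the answer, we compute 1 antiderivative of s(t) = 120·t + 72. The integral of snap is jerk. Using j(0) = 6, we get j(t) = 60·t^2 + 72·t + 6. Using j(t) = 60·t^2 + 72·t + 6 and substituting t = 3, we find j = 762.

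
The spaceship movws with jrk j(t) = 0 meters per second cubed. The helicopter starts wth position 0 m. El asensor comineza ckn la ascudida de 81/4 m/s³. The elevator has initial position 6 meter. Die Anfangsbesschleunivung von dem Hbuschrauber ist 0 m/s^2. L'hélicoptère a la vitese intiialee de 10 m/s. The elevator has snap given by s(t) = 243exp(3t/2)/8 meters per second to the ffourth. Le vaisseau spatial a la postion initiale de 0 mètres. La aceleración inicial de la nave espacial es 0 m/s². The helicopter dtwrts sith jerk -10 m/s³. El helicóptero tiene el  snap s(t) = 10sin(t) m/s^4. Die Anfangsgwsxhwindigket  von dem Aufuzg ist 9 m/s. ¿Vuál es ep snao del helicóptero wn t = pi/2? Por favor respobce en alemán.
Aus der Gleichung für den Snap s(t) = 10·sin(t), setzen wir t = pi/2 ein und erhalten s = 10.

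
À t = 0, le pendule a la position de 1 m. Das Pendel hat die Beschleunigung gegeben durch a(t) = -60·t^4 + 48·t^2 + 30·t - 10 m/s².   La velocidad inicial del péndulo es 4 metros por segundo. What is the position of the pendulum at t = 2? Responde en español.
Para resolver esto, necesitamos tomar 2 integrales de nuestra ecuación de la aceleración a(t) = -60·t^4 + 48·t^2 + 30·t - 10. La integral de la aceleración es la velocidad. Usando v(0) = 4, obtenemos v(t) = -12·t^5 + 16·t^3 + 15·t^2 - 10·t + 4. Tomando ∫v(t)dt y aplicando x(0) = 1, encontramos x(t) = -2·t^6 + 4·t^4 + 5·t^3 - 5·t^2 + 4·t + 1. De la ecuación de la posición x(t) = -2·t^6 + 4·t^4 + 5·t^3 - 5·t^2 + 4·t + 1, sustituimos t = 2 para obtener x = -35.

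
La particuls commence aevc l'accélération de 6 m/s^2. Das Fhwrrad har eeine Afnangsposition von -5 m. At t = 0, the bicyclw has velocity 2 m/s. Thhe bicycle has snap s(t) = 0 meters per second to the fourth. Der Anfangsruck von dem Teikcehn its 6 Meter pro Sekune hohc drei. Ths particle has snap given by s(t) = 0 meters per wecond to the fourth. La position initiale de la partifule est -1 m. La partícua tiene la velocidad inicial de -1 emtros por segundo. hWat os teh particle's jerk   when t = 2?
To solve this, we need to take 1 integral of our snap equation s(t) = 0. The antiderivative of snap is jerk. Using j(0) = 6, we get j(t) = 6. We have jerk j(t) = 6. Substituting t = 2: j(2) = 6.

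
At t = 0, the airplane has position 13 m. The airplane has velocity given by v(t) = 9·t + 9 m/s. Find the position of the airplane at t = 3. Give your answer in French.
Pour résoudre ceci, nous devons prendre 1 primitive de notre équation de la vitesse v(t) = 9·t + 9. L'intégrale de la vitesse est la position. En utilisant x(0) = 13, nous obtenons x(t) = 9·t^2/2 + 9·t + 13. De l'équation de la position x(t) = 9·t^2/2 + 9·t + 13, nous substituons t = 3 pour obtenir x = 161/2.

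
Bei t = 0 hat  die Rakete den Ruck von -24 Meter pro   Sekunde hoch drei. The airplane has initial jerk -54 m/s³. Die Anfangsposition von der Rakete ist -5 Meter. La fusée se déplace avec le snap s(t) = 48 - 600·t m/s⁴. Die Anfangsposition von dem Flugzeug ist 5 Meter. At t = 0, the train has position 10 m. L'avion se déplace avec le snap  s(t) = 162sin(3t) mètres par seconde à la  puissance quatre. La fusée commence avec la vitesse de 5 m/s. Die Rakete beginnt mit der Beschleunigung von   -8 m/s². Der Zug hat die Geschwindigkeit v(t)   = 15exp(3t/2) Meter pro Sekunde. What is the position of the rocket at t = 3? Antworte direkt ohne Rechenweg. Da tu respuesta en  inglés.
The position at t = 3 is x = -1187.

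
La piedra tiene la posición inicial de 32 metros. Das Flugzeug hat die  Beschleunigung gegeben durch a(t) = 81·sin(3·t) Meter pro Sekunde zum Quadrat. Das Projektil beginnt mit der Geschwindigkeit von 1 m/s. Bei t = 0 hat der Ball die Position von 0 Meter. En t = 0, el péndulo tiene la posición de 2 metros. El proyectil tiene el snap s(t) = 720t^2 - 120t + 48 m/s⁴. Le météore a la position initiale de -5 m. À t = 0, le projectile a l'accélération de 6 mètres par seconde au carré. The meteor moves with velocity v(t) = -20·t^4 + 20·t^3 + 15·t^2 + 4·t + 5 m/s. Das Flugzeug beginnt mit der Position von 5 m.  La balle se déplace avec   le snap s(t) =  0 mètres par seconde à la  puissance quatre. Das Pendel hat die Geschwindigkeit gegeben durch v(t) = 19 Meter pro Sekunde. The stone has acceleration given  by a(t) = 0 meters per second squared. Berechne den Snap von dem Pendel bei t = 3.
Ausgehend von der Geschwindigkeit v(t) = 19, nehmen wir 3 Ableitungen. Die Ableitung von der Geschwindigkeit ergibt die Beschleunigung: a(t) = 0. Die Ableitung von der Beschleunigung ergibt den Ruck: j(t) = 0. Durch Ableiten von dem Ruck erhalten wir den Snap: s(t) = 0. Wir haben den Snap s(t) = 0. Durch Einsetzen von t = 3: s(3) = 0.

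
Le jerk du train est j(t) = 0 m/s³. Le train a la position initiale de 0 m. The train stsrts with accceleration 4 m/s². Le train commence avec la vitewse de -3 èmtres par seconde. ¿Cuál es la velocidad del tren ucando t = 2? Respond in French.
Nous devons intégrer notre équation du jerk j(t) = 0 2 fois. En intégrant le jerk et en utilisant la condition initiale a(0) = 4, nous obtenons a(t) = 4. En intégrant l'accélération et en utilisant la condition initiale v(0) = -3, nous obtenons v(t) = 4·t - 3. En utilisant v(t) = 4·t - 3 et en substituant t = 2, nous trouvons v = 5.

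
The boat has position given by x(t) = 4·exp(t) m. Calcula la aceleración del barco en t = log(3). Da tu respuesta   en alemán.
Um dies zu lösen, müssen wir 2 Ableitungen unserer Gleichung für die Position x(t) = 4·exp(t) nehmen. Durch Ableiten von der Position erhalten wir die Geschwindigkeit: v(t) = 4·exp(t). Die Ableitung von der Geschwindigkeit ergibt die Beschleunigung: a(t) = 4·exp(t). Mit a(t) = 4·exp(t) und Einsetzen von t = log(3), finden wir a = 12.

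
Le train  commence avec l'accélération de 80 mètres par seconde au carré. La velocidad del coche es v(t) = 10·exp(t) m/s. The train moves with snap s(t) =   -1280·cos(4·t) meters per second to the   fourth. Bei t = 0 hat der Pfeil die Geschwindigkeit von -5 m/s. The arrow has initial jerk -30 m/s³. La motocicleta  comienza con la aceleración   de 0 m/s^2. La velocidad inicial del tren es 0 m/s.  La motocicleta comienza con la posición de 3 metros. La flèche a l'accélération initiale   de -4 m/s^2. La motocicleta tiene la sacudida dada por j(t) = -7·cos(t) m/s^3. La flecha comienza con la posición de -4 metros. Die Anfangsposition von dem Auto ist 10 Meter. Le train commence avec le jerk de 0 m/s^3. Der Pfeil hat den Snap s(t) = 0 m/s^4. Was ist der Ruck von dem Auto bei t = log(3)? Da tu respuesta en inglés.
To solve this, we need to take 2 derivatives of our velocity equation v(t) = 10·exp(t). Differentiating velocity, we get acceleration: a(t) = 10·exp(t). The derivative of acceleration gives jerk: j(t) = 10·exp(t). We have jerk j(t) = 10·exp(t). Substituting t = log(3): j(log(3)) = 30.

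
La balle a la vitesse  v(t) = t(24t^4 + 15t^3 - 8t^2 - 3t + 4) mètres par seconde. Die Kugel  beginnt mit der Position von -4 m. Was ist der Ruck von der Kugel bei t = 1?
Wir müssen unsere Gleichung für die Geschwindigkeit v(t) = t·(24·t^4 + 15·t^3 - 8·t^2 - 3·t + 4) 2-mal ableiten. Durch Ableiten von der Geschwindigkeit erhalten wir die Beschleunigung: a(t) = 24·t^4 + 15·t^3 - 8·t^2 + t·(96·t^3 + 45·t^2 - 16·t - 3) - 3·t + 4. Mit d/dt von a(t) finden wir j(t) = 192·t^3 + 90·t^2 + t·(288·t^2 + 90·t - 16) - 32·t - 6. Wir haben den Ruck j(t) = 192·t^3 + 90·t^2 + t·(288·t^2 + 90·t - 16) - 32·t - 6. Durch Einsetzen von t = 1: j(1) = 606.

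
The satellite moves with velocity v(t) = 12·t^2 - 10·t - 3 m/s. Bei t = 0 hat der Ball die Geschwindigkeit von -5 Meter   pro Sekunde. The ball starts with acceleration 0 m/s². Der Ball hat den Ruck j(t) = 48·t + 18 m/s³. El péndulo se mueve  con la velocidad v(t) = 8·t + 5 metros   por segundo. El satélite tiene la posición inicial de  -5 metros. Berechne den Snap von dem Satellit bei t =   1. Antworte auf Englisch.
To solve this, we need to take 3 derivatives of our velocity equation v(t) = 12·t^2 - 10·t - 3. Differentiating velocity, we get acceleration: a(t) = 24·t - 10. Differentiating acceleration, we get jerk: j(t) = 24. Differentiating jerk, we get snap: s(t) = 0. We have snap s(t) = 0. Substituting t = 1: s(1) = 0.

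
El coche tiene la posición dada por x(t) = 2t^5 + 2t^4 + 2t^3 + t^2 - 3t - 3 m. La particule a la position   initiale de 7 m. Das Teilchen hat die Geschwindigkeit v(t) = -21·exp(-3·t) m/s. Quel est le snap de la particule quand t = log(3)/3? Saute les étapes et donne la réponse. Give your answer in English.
At t = log(3)/3, s = 189.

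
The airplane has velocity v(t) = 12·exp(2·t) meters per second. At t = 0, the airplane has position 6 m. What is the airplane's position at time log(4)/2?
Starting from velocity v(t) = 12·exp(2·t), we take 1 antiderivative. The antiderivative of velocity, with x(0) = 6, gives position: x(t) = 6·exp(2·t). From the given position equation x(t) = 6·exp(2·t), we substitute t = log(4)/2 to get x = 24.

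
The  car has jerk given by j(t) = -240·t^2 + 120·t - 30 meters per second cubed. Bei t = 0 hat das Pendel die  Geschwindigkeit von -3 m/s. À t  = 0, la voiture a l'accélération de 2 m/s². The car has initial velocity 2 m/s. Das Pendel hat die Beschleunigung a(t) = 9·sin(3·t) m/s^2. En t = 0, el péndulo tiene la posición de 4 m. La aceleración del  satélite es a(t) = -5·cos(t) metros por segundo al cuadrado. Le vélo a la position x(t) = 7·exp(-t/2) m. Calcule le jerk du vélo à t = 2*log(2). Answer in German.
Wir müssen unsere Gleichung für die Position x(t) = 7·exp(-t/2) 3-mal ableiten. Die Ableitung von der Position ergibt die Geschwindigkeit: v(t) = -7·exp(-t/2)/2. Die Ableitung von der Geschwindigkeit ergibt die Beschleunigung: a(t) = 7·exp(-t/2)/4. Mit d/dt von a(t) finden wir j(t) = -7·exp(-t/2)/8. Mit j(t) = -7·exp(-t/2)/8 und Einsetzen von t = 2*log(2), finden wir j = -7/16.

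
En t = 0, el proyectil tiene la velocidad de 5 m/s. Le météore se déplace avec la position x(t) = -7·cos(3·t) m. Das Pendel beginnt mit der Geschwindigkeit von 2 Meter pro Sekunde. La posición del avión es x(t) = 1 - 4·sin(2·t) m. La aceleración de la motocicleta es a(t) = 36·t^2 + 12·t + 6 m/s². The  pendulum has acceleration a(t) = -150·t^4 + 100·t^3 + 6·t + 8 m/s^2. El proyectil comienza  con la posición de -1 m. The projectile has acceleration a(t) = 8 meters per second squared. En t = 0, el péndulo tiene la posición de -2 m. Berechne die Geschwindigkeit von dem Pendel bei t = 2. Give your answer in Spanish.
Necesitamos integrar nuestra ecuación de la aceleración a(t) = -150·t^4 + 100·t^3 + 6·t + 8 1 vez. Integrando la aceleración y usando la condición inicial v(0) = 2, obtenemos v(t) = -30·t^5 + 25·t^4 + 3·t^2 + 8·t + 2. Tenemos la velocidad v(t) = -30·t^5 + 25·t^4 + 3·t^2 + 8·t + 2. Sustituyendo t = 2: v(2) = -530.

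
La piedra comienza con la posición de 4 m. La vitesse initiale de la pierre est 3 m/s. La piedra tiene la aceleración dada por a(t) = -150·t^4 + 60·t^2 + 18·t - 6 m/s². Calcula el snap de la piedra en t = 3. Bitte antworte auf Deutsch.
Um dies zu lösen, müssen wir 2 Ableitungen unserer Gleichung für die Beschleunigung a(t) = -150·t^4 + 60·t^2 + 18·t - 6 nehmen. Die Ableitung von der Beschleunigung ergibt den Ruck: j(t) = -600·t^3 + 120·t + 18. Durch Ableiten von dem Ruck erhalten wir den Snap: s(t) = 120 - 1800·t^2. Mit s(t) = 120 - 1800·t^2 und Einsetzen von t = 3, finden wir s = -16080.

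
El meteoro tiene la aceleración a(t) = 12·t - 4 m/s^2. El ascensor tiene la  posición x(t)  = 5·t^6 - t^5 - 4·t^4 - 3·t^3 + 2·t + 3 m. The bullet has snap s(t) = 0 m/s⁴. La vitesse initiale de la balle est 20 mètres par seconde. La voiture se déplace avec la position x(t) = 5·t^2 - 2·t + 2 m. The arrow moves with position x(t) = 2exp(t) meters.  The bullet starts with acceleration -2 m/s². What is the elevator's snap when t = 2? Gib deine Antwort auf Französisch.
En partant de la position x(t) = 5·t^6 - t^5 - 4·t^4 - 3·t^3 + 2·t + 3, nous prenons 4 dérivées. En dérivant la position, nous obtenons la vitesse: v(t) = 30·t^5 - 5·t^4 - 16·t^3 - 9·t^2 + 2. En dérivant la vitesse, nous obtenons l'accélération: a(t) = 150·t^4 - 20·t^3 - 48·t^2 - 18·t. En prenant d/dt de a(t), nous trouvons j(t) = 600·t^3 - 60·t^2 - 96·t - 18. En dérivant le jerk, nous obtenons le snap: s(t) = 1800·t^2 - 120·t - 96. Nous avons le snap s(t) = 1800·t^2 - 120·t - 96. En substituant t = 2: s(2) = 6864.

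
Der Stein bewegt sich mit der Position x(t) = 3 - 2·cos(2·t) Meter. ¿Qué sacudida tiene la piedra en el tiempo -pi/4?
Debemos derivar nuestra ecuación de la posición x(t) = 3 - 2·cos(2·t) 3 veces. Tomando d/dt de x(t), encontramos v(t) = 4·sin(2·t). Tomando d/dt de v(t), encontramos a(t) = 8·cos(2·t). Derivando la aceleración, obtenemos la sacudida: j(t) = -16·sin(2·t). Tenemos la sacudida j(t) = -16·sin(2·t). Sustituyendo t = -pi/4: j(-pi/4) = 16.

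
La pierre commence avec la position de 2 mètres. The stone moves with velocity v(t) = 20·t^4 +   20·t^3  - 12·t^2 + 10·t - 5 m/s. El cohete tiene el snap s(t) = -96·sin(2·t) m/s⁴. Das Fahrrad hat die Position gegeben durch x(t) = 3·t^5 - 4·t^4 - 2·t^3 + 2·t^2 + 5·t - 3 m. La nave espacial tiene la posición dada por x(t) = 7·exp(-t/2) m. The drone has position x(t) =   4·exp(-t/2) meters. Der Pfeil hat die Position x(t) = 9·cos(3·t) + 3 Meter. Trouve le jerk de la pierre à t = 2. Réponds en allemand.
Wir müssen unsere Gleichung für die Geschwindigkeit v(t) = 20·t^4 + 20·t^3 - 12·t^2 + 10·t - 5 2-mal ableiten. Mit d/dt von v(t) finden wir a(t) = 80·t^3 + 60·t^2 - 24·t + 10. Die Ableitung von der Beschleunigung ergibt den Ruck: j(t) = 240·t^2 + 120·t - 24. Mit j(t) = 240·t^2 + 120·t - 24 und Einsetzen von t = 2, finden wir j = 1176.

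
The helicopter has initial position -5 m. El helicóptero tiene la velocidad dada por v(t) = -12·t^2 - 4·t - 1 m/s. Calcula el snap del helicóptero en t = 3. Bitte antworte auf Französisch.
Nous devons dériver notre équation de la vitesse v(t) = -12·t^2 - 4·t - 1 3 fois. En prenant d/dt de v(t), nous trouvons a(t) = -24·t - 4. En dérivant l'accélération, nous obtenons le jerk: j(t) = -24. La dérivée du jerk donne le snap: s(t) = 0. Nous avons le snap s(t) = 0. En substituant t = 3: s(3) = 0.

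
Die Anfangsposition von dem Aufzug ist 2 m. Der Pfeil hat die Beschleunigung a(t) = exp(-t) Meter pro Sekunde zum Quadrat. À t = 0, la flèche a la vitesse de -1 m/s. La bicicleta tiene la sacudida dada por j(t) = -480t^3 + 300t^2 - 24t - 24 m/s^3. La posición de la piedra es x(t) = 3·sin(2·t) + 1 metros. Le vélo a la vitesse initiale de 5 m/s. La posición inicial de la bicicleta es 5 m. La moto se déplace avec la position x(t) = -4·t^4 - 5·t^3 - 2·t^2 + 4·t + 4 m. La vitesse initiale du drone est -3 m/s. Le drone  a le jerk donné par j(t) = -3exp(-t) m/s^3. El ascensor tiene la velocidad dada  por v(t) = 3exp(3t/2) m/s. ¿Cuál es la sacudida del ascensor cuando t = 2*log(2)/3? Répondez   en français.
Nous devons dériver notre équation de la vitesse v(t) = 3·exp(3·t/2) 2 fois. La dérivée de la vitesse donne l'accélération: a(t) = 9·exp(3·t/2)/2. En prenant d/dt de a(t), nous trouvons j(t) = 27·exp(3·t/2)/4. En utilisant j(t) = 27·exp(3·t/2)/4 et en substituant t = 2*log(2)/3, nous trouvons j = 27/2.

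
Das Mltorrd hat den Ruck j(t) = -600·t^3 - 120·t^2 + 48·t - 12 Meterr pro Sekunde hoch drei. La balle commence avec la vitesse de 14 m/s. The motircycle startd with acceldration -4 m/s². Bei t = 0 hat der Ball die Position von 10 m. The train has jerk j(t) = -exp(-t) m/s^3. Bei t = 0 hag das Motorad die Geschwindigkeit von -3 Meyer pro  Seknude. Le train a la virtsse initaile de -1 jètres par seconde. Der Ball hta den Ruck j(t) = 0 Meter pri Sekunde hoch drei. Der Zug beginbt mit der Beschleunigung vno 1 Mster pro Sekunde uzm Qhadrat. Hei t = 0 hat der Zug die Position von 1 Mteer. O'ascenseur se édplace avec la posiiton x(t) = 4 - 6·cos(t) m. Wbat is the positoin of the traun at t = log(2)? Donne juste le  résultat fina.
The position at t = log(2) is x = 1/2.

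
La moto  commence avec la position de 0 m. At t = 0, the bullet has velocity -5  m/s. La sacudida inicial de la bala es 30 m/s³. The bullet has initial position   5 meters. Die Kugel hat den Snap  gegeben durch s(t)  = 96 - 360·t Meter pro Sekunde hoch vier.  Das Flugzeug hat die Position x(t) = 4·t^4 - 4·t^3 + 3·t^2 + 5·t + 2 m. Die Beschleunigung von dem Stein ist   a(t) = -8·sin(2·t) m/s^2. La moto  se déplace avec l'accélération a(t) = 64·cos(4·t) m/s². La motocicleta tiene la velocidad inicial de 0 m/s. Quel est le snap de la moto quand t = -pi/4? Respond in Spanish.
Partiendo de la aceleración a(t) = 64·cos(4·t), tomamos 2 derivadas. Tomando d/dt de a(t), encontramos j(t) = -256·sin(4·t). Tomando d/dt de j(t), encontramos s(t) = -1024·cos(4·t). Usando s(t) = -1024·cos(4·t) y sustituyendo t = -pi/4, encontramos s = 1024.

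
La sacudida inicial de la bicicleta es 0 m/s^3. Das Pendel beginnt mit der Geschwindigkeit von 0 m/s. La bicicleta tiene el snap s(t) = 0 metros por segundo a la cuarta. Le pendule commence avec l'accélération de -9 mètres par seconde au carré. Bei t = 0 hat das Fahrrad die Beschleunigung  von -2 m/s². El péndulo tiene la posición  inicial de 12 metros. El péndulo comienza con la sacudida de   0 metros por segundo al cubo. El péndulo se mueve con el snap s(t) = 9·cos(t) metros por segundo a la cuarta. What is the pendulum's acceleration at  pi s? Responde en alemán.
Um dies zu lösen, müssen wir 2 Integrale unserer Gleichung für den Snap s(t) = 9·cos(t) finden. Mit ∫s(t)dt und Anwendung von j(0) = 0, finden wir j(t) = 9·sin(t). Mit ∫j(t)dt und Anwendung von a(0) = -9, finden wir a(t) = -9·cos(t). Mit a(t) = -9·cos(t) und Einsetzen von t = pi, finden wir a = 9.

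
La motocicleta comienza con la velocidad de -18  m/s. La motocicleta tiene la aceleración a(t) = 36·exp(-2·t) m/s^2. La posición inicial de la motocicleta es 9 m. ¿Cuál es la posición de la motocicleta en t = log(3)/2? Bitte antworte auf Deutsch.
Wir müssen die Stammfunktion unserer Gleichung für die Beschleunigung a(t) = 36·exp(-2·t) 2-mal finden. Das Integral von der Beschleunigung ist die Geschwindigkeit. Mit v(0) = -18 erhalten wir v(t) = -18·exp(-2·t). Die Stammfunktion von der Geschwindigkeit, mit x(0) = 9, ergibt die Position: x(t) = 9·exp(-2·t). Aus der Gleichung für die Position x(t) = 9·exp(-2·t), setzen wir t = log(3)/2 ein und erhalten x = 3.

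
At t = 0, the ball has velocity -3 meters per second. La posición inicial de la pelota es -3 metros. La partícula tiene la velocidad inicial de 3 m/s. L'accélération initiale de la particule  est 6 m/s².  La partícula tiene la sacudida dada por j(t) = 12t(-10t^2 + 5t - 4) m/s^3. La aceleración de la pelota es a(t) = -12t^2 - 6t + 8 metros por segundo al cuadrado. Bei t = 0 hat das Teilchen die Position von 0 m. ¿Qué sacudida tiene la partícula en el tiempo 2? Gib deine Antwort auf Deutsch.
Aus der Gleichung für den Ruck j(t) = 12·t·(-10·t^2 + 5·t - 4), setzen wir t = 2 ein und erhalten j = -816.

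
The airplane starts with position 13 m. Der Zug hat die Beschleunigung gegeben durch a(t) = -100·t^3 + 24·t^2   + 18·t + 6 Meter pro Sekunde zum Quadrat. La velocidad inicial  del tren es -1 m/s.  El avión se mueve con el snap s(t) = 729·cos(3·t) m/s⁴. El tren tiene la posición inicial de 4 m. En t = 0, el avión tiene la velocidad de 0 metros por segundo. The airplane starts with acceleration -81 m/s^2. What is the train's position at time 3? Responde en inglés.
Starting from acceleration a(t) = -100·t^3 + 24·t^2 + 18·t + 6, we take 2 integrals. Integrating acceleration and using the initial condition v(0) = -1, we get v(t) = -25·t^4 + 8·t^3 + 9·t^2 + 6·t - 1. Integrating velocity and using the initial condition x(0) = 4, we get x(t) = -5·t^5 + 2·t^4 + 3·t^3 + 3·t^2 - t + 4. From the given position equation x(t) = -5·t^5 + 2·t^4 + 3·t^3 + 3·t^2 - t + 4, we substitute t = 3 to get x = -944.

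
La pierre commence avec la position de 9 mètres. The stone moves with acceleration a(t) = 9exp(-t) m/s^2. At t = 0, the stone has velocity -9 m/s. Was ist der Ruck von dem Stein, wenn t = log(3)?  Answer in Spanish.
Debemos derivar nuestra ecuación de la aceleración a(t) = 9·exp(-t) 1 vez. Derivando la aceleración, obtenemos la sacudida: j(t) = -9·exp(-t). Usando j(t) = -9·exp(-t) y sustituyendo t = log(3), encontramos j = -3.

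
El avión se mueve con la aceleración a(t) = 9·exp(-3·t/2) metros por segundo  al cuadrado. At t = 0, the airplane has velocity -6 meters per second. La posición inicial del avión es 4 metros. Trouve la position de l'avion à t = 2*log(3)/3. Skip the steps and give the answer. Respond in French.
x(2*log(3)/3) = 4/3.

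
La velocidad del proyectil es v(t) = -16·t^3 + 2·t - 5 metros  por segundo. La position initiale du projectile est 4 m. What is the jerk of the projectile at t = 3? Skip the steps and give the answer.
The jerk at t = 3 is j = -288.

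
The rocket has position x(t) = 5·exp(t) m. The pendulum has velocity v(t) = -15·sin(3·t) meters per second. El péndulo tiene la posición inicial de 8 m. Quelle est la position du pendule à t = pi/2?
Nous devons trouver la primitive de notre équation de la vitesse v(t) = -15·sin(3·t) 1 fois. En intégrant la vitesse et en utilisant la condition initiale x(0) = 8, nous obtenons x(t) = 5·cos(3·t) + 3. En utilisant x(t) = 5·cos(3·t) + 3 et en substituant t = pi/2, nous trouvons x = 3.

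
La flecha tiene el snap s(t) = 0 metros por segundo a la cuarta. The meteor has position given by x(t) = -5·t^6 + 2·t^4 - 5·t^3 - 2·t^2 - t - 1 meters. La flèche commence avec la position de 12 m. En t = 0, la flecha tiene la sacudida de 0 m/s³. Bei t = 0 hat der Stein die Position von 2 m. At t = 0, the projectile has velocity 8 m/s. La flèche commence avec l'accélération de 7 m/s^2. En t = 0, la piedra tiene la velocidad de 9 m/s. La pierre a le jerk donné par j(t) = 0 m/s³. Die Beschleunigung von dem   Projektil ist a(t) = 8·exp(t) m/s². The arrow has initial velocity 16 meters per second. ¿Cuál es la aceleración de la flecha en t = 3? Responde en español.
Debemos encontrar la integral de nuestra ecuación del snap s(t) = 0 2 veces. Integrando el snap y usando la condición inicial j(0) = 0, obtenemos j(t) = 0. Integrando la sacudida y usando la condición inicial a(0) = 7, obtenemos a(t) = 7. Tenemos la aceleración a(t) = 7. Sustituyendo t = 3: a(3) = 7.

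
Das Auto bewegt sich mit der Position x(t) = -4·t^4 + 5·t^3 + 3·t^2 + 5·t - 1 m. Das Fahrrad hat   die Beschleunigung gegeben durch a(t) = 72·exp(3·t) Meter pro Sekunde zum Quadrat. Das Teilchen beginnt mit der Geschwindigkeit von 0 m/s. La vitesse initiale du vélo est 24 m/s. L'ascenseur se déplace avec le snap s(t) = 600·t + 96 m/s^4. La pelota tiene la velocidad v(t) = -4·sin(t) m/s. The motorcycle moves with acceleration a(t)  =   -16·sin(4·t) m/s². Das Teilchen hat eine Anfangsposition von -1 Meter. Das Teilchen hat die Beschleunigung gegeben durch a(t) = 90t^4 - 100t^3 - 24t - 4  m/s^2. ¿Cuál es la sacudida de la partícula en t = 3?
Partiendo de la aceleración a(t) = 90·t^4 - 100·t^3 - 24·t - 4, tomamos 1 derivada. Tomando d/dt de a(t), encontramos j(t) = 360·t^3 - 300·t^2 - 24. Tenemos la sacudida j(t) = 360·t^3 - 300·t^2 - 24. Sustituyendo t = 3: j(3) = 6996.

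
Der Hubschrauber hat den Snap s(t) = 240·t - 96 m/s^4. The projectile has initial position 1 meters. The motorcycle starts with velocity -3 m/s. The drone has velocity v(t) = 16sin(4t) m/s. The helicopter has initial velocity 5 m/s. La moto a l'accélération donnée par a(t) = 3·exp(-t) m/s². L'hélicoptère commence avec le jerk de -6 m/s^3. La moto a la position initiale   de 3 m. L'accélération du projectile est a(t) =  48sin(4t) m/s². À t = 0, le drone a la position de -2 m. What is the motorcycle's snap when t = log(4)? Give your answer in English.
Starting from acceleration a(t) = 3·exp(-t), we take 2 derivatives. The derivative of acceleration gives jerk: j(t) = -3·exp(-t). Differentiating jerk, we get snap: s(t) = 3·exp(-t). From the given snap equation s(t) = 3·exp(-t), we substitute t = log(4) to get s = 3/4.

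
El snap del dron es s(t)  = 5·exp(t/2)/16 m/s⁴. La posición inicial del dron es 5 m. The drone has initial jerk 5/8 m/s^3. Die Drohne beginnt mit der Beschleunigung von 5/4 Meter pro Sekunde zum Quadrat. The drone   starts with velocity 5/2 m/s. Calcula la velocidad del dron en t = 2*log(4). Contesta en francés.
Nous devons trouver la primitive de notre équation du snap s(t) = 5·exp(t/2)/16 3 fois. En prenant ∫s(t)dt et en appliquant j(0) = 5/8, nous trouvons j(t) = 5·exp(t/2)/8. L'intégrale du jerk est l'accélération. En utilisant a(0) = 5/4, nous obtenons a(t) = 5·exp(t/2)/4. L'intégrale de l'accélération, avec v(0) = 5/2, donne la vitesse: v(t) = 5·exp(t/2)/2. En utilisant v(t) = 5·exp(t/2)/2 et en substituant t = 2*log(4), nous trouvons v = 10.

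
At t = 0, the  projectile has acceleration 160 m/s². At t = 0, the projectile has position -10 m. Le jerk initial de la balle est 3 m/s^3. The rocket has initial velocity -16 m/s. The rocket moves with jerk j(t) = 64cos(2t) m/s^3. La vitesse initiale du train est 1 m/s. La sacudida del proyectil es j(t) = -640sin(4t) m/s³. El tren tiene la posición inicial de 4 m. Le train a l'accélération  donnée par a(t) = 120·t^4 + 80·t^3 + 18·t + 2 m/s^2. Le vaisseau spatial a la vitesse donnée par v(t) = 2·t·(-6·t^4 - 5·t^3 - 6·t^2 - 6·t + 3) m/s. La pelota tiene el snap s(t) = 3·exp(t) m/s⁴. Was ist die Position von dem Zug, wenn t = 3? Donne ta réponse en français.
Nous devons intégrer notre équation de l'accélération a(t) = 120·t^4 + 80·t^3 + 18·t + 2 2 fois. L'intégrale de l'accélération est la vitesse. En utilisant v(0) = 1, nous obtenons v(t) = 24·t^5 + 20·t^4 + 9·t^2 + 2·t + 1. L'intégrale de la vitesse est la position. En utilisant x(0) = 4, nous obtenons x(t) = 4·t^6 + 4·t^5 + 3·t^3 + t^2 + t + 4. En utilisant x(t) = 4·t^6 + 4·t^5 + 3·t^3 + t^2 + t + 4 et en substituant t = 3, nous trouvons x = 3985.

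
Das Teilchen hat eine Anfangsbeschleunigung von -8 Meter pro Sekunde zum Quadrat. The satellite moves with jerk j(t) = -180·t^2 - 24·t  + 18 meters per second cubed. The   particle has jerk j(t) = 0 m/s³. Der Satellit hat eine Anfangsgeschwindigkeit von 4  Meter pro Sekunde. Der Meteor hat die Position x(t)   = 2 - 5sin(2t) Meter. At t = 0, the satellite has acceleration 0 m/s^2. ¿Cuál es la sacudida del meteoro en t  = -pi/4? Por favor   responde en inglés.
We must differentiate our position equation x(t) = 2 - 5·sin(2·t) 3 times. Differentiating position, we get velocity: v(t) = -10·cos(2·t). Differentiating velocity, we get acceleration: a(t) = 20·sin(2·t). Taking d/dt of a(t), we find j(t) = 40·cos(2·t). From the given jerk equation j(t) = 40·cos(2·t), we substitute t = -pi/4 to get j = 0.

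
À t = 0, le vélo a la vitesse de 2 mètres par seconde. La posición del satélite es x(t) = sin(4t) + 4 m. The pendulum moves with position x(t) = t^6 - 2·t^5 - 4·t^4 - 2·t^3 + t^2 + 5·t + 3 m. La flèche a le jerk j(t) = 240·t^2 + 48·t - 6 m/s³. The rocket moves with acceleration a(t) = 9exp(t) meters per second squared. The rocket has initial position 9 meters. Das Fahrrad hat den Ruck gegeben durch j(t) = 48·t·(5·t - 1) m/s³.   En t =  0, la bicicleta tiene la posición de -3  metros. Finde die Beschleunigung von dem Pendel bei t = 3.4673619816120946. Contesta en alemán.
Ausgehend von der Position x(t) = t^6 - 2·t^5 - 4·t^4 - 2·t^3 + t^2 + 5·t + 3, nehmen wir 2 Ableitungen. Mit d/dt von x(t) finden wir v(t) = 6·t^5 - 10·t^4 - 16·t^3 - 6·t^2 + 2·t + 5. Mit d/dt von v(t) finden wir a(t) = 30·t^4 - 40·t^3 - 48·t^2 - 12·t + 2. Wir haben die Beschleunigung a(t) = 30·t^4 - 40·t^3 - 48·t^2 - 12·t + 2. Durch Einsetzen von t = 3.4673619816120946: a(3.4673619816120946) = 2052.12545758421.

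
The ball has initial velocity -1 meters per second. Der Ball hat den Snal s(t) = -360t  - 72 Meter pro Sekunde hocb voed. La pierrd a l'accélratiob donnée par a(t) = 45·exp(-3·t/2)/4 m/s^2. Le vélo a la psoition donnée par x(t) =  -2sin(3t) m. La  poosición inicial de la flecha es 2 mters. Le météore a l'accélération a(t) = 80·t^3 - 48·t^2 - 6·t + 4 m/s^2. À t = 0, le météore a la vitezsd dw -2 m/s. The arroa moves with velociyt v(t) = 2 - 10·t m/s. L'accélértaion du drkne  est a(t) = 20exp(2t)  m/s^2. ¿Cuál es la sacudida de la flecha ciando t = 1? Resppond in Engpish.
To solve this, we need to take 2 derivatives of our velocity equation v(t) = 2 - 10·t. Differentiating velocity, we get acceleration: a(t) = -10. The derivative of acceleration gives jerk: j(t) = 0. Using j(t) = 0 and substituting t = 1, we find j = 0.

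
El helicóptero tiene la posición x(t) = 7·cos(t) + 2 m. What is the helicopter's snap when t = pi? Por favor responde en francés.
Nous devons dériver notre équation de la position x(t) = 7·cos(t) + 2 4 fois. La dérivée de la position donne la vitesse: v(t) = -7·sin(t). En prenant d/dt de v(t), nous trouvons a(t) = -7·cos(t). En dérivant l'accélération, nous obtenons le jerk: j(t) = 7·sin(t). En prenant d/dt de j(t), nous trouvons s(t) = 7·cos(t). De l'équation du snap s(t) = 7·cos(t), nous substituons t = pi pour obtenir s = -7.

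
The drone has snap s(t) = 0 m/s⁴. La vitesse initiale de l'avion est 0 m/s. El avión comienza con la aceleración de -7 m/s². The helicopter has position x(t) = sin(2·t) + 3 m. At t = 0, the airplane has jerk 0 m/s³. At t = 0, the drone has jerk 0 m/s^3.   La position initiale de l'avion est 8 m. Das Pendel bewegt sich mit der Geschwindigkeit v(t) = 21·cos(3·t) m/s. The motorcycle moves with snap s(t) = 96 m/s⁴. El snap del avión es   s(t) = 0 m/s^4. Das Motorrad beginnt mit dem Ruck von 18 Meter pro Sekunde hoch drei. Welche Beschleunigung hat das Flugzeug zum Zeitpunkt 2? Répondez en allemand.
Wir müssen das Integral unserer Gleichung für den Snap s(t) = 0 2-mal finden. Mit ∫s(t)dt und Anwendung von j(0) = 0, finden wir j(t) = 0. Das Integral von dem Ruck, mit a(0) = -7, ergibt die Beschleunigung: a(t) = -7. Aus der Gleichung für die Beschleunigung a(t) = -7, setzen wir t = 2 ein und erhalten a = -7.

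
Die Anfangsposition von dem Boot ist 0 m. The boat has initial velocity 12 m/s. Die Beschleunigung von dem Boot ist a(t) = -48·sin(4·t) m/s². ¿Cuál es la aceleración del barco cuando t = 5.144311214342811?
Usando a(t) = -48·sin(4·t) y sustituyendo t = 5.144311214342811, encontramos a = -47.4104438527072.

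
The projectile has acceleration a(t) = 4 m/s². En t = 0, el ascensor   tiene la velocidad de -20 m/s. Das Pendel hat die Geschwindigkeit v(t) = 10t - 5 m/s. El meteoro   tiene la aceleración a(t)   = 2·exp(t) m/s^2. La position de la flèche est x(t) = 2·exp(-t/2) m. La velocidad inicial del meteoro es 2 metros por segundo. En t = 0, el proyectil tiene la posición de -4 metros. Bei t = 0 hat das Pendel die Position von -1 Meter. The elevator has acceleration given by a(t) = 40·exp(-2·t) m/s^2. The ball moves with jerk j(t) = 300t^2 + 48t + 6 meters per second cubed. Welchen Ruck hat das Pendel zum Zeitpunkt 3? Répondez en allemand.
Ausgehend von der Geschwindigkeit v(t) = 10·t - 5, nehmen wir 2 Ableitungen. Durch Ableiten von der Geschwindigkeit erhalten wir die Beschleunigung: a(t) = 10. Die Ableitung von der Beschleunigung ergibt den Ruck: j(t) = 0. Mit j(t) = 0 und Einsetzen von t = 3, finden wir j = 0.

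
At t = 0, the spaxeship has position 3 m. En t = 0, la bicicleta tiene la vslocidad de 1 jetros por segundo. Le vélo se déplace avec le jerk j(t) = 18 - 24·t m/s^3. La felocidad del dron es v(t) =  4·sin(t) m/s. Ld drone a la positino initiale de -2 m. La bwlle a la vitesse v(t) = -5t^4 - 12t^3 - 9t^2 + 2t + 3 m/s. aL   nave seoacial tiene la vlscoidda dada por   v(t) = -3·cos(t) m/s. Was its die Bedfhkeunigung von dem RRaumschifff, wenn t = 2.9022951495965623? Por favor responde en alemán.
Ausgehend von der Geschwindigkeit v(t) = -3·cos(t), nehmen wir 1 Ableitung. Die Ableitung von der Geschwindigkeit ergibt die Beschleunigung: a(t) = 3·sin(t). Aus der Gleichung für die Beschleunigung a(t) = 3·sin(t), setzen wir t = 2.9022951495965623 ein und erhalten a = 0.711060620344516.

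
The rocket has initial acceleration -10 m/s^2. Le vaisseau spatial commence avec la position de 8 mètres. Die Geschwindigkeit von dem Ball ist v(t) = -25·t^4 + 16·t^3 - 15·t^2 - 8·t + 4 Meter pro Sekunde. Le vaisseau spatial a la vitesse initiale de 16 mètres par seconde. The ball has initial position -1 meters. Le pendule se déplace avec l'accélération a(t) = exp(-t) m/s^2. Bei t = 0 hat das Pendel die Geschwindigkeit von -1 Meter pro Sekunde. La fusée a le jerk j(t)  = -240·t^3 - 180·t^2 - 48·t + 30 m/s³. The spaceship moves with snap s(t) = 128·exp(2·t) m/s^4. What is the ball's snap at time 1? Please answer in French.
En partant de la vitesse v(t) = -25·t^4 + 16·t^3 - 15·t^2 - 8·t + 4, nous prenons 3 dérivées. La dérivée de la vitesse donne l'accélération: a(t) = -100·t^3 + 48·t^2 - 30·t - 8. En dérivant l'accélération, nous obtenons le jerk: j(t) = -300·t^2 + 96·t - 30. La dérivée du jerk donne le snap: s(t) = 96 - 600·t. En utilisant s(t) = 96 - 600·t et en substituant t = 1, nous trouvons s = -504.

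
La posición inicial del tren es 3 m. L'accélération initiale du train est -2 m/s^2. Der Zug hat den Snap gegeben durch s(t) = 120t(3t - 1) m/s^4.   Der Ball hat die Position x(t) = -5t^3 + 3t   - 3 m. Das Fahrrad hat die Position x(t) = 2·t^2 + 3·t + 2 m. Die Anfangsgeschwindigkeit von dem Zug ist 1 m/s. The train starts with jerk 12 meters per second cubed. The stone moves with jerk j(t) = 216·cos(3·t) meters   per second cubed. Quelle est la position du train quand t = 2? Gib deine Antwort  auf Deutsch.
Um dies zu lösen, müssen wir 4 Integrale unserer Gleichung für den Snap s(t) = 120·t·(3·t - 1) finden. Durch Integration von dem Snap und Verwendung der Anfangsbedingung j(0) = 12, erhalten wir j(t) = 120·t^3 - 60·t^2 + 12. Mit ∫j(t)dt und Anwendung von a(0) = -2, finden wir a(t) = 30·t^4 - 20·t^3 + 12·t - 2. Das Integral von der Beschleunigung, mit v(0) = 1, ergibt die Geschwindigkeit: v(t) = 6·t^5 - 5·t^4 + 6·t^2 - 2·t + 1. Die Stammfunktion von der Geschwindigkeit ist die Position. Mit x(0) = 3 erhalten wir x(t) = t^6 - t^5 + 2·t^3 - t^2 + t + 3. Aus der Gleichung für die Position x(t) = t^6 - t^5 + 2·t^3 - t^2 + t + 3, setzen wir t = 2 ein und erhalten x = 49.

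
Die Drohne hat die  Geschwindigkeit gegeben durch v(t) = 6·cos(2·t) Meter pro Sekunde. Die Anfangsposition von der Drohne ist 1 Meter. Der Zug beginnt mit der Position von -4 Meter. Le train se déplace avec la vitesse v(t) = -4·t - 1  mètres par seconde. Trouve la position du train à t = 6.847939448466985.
Pour résoudre ceci, nous devons prendre 1 intégrale de notre équation de la vitesse v(t) = -4·t - 1. En prenant ∫v(t)dt et en appliquant x(0) = -4, nous trouvons x(t) = -2·t^2 - t - 4. Nous avons la position x(t) = -2·t^2 - t - 4. En substituant t = 6.847939448466985: x(6.847939448466985) = -104.636488828208.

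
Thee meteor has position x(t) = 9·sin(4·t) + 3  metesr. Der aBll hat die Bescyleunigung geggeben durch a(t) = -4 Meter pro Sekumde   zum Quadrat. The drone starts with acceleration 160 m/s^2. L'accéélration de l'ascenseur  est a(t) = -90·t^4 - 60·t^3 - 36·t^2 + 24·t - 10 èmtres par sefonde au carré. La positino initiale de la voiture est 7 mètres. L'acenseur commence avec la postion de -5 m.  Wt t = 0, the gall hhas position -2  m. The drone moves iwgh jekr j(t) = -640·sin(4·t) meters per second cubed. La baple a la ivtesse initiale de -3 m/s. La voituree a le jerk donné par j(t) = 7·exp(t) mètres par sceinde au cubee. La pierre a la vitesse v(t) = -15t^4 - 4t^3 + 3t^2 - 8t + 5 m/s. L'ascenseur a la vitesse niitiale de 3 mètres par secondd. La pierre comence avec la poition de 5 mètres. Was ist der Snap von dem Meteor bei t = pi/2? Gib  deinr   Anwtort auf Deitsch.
Um dies zu lösen, müssen wir 4 Ableitungen unserer Gleichung für die Position x(t) = 9·sin(4·t) + 3 nehmen. Durch Ableiten von der Position erhalten wir die Geschwindigkeit: v(t) = 36·cos(4·t). Die Ableitung von der Geschwindigkeit ergibt die Beschleunigung: a(t) = -144·sin(4·t). Mit d/dt von a(t) finden wir j(t) = -576·cos(4·t). Mit d/dt von j(t) finden wir s(t) = 2304·sin(4·t). Mit s(t) = 2304·sin(4·t) und Einsetzen von t = pi/2, finden wir s = 0.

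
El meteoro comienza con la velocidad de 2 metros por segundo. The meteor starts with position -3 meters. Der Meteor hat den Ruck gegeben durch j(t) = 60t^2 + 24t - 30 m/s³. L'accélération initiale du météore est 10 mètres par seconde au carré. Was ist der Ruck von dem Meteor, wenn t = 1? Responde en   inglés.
We have jerk j(t) = 60·t^2 + 24·t - 30. Substituting t = 1: j(1) = 54.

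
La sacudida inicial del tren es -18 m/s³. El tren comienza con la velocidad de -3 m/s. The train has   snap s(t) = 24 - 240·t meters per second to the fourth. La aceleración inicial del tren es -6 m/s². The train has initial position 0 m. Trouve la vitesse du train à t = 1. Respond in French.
En partant du snap s(t) = 24 - 240·t, nous prenons 3 intégrales. L'intégrale du snap est le jerk. En utilisant j(0) = -18, nous obtenons j(t) = -120·t^2 + 24·t - 18. La primitive du jerk, avec a(0) = -6, donne l'accélération: a(t) = -40·t^3 + 12·t^2 - 18·t - 6. La primitive de l'accélération est la vitesse. En utilisant v(0) = -3, nous obtenons v(t) = -10·t^4 + 4·t^3 - 9·t^2 - 6·t - 3. En utilisant v(t) = -10·t^4 + 4·t^3 - 9·t^2 - 6·t - 3 et en substituant t = 1, nous trouvons v = -24.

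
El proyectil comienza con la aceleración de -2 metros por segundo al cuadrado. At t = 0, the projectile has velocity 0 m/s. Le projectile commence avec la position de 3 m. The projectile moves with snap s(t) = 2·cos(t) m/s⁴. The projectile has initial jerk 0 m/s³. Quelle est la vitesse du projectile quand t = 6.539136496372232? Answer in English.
We need to integrate our snap equation s(t) = 2·cos(t) 3 times. Taking ∫s(t)dt and applying j(0) = 0, we find j(t) = 2·sin(t). Integrating jerk and using the initial condition a(0) = -2, we get a(t) = -2·cos(t). Finding the integral of a(t) and using v(0) = 0: v(t) = -2·sin(t). We have velocity v(t) = -2·sin(t). Substituting t = 6.539136496372232: v(6.539136496372232) = -0.506331450507363.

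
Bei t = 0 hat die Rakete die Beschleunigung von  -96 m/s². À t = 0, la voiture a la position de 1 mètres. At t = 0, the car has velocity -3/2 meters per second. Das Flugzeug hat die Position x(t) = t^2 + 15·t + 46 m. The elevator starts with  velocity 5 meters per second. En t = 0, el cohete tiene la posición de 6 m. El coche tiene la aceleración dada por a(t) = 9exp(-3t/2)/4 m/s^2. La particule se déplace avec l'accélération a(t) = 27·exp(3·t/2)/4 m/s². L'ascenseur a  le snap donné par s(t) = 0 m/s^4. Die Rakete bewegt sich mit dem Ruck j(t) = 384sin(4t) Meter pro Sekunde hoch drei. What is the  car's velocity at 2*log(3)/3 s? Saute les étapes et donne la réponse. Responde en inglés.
At t = 2*log(3)/3, v = -1/2.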